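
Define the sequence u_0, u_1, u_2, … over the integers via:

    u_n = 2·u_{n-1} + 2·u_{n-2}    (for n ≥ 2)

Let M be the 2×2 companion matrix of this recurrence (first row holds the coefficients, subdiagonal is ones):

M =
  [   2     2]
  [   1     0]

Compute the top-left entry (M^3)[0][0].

16

(M^3)[0][0] is the top entry after applying M 3 times to the unit state (1, 0). Equivalently it is h_{4} for the auxiliary sequence (h_n) obeying the same recurrence with h_1 = 1 and h_i = 0 for 0 ≤ i < 1:
h_2 = 2·1 + 2·0 = 2
h_3 = 2·2 + 2·1 = 6
h_4 = 2·6 + 2·2 = 16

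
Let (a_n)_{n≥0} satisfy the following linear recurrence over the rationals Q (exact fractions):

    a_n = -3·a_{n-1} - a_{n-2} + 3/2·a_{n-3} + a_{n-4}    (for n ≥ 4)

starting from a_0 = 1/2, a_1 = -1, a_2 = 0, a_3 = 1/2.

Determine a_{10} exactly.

a_4 = -3·1/2 + -1·0 + 3/2·-1 + 1·1/2 = -5/2
a_5 = -3·-5/2 + -1·1/2 + 3/2·0 + 1·-1 = 6
a_6 = -3·6 + -1·-5/2 + 3/2·1/2 + 1·0 = -59/4
a_7 = -3·-59/4 + -1·6 + 3/2·-5/2 + 1·1/2 = 35
a_8 = -3·35 + -1·-59/4 + 3/2·6 + 1·-5/2 = -335/4
a_9 = -3·-335/4 + -1·35 + 3/2·-59/4 + 1·6 = 1601/8
a_10 = -3·1601/8 + -1·-335/4 + 3/2·35 + 1·-59/4 = -3831/8

-3831/8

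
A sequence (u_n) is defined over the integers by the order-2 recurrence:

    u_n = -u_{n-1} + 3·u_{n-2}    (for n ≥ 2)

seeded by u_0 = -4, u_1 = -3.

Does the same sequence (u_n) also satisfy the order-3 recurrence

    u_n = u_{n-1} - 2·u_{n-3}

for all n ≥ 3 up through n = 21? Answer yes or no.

no

Terms u_0..u_21: -4, -3, -9, 0, -27, 27, -108, 189, -513, 1080, -2619, 5859, -13716, 31293, -72441, 166320, -383643, 882603, -2033532, 4681341, -10781937, 24825960
n=3: candidate gives -1, actual u_3 = 0 ✗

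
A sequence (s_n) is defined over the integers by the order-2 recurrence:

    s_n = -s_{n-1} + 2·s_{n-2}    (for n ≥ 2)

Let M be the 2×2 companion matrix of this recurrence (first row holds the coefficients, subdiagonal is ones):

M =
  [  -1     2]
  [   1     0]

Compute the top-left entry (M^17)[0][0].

(M^17)[0][0] is the top entry after applying M 17 times to the unit state (1, 0). Equivalently it is h_{18} for the auxiliary sequence (h_n) obeying the same recurrence with h_1 = 1 and h_i = 0 for 0 ≤ i < 1:
h_2 = -1·1 + 2·0 = -1
h_3 = -1·-1 + 2·1 = 3
h_4 = -1·3 + 2·-1 = -5
h_5 = -1·-5 + 2·3 = 11
h_6 = -1·11 + 2·-5 = -21
h_7 = -1·-21 + 2·11 = 43
h_8 = -1·43 + 2·-21 = -85
h_9 = -1·-85 + 2·43 = 171
h_10 = -1·171 + 2·-85 = -341
h_11 = -1·-341 + 2·171 = 683
h_12 = -1·683 + 2·-341 = -1365
h_13 = -1·-1365 + 2·683 = 2731
h_14 = -1·2731 + 2·-1365 = -5461
h_15 = -1·-5461 + 2·2731 = 10923
h_16 = -1·10923 + 2·-5461 = -21845
h_17 = -1·-21845 + 2·10923 = 43691
h_18 = -1·43691 + 2·-21845 = -87381

-87381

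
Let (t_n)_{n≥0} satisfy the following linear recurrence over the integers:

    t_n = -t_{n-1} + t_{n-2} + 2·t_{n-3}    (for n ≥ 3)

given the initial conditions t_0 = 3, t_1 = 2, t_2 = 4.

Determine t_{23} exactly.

t_3 = -1·4 + 1·2 + 2·3 = 4
t_4 = -1·4 + 1·4 + 2·2 = 4
t_5 = -1·4 + 1·4 + 2·4 = 8
t_6 = -1·8 + 1·4 + 2·4 = 4
t_7 = -1·4 + 1·8 + 2·4 = 12
t_8 = -1·12 + 1·4 + 2·8 = 8
t_9 = -1·8 + 1·12 + 2·4 = 12
t_10 = -1·12 + 1·8 + 2·12 = 20
t_11 = -1·20 + 1·12 + 2·8 = 8
t_12 = -1·8 + 1·20 + 2·12 = 36
t_13 = -1·36 + 1·8 + 2·20 = 12
t_14 = -1·12 + 1·36 + 2·8 = 40
t_15 = -1·40 + 1·12 + 2·36 = 44
t_16 = -1·44 + 1·40 + 2·12 = 20
t_17 = -1·20 + 1·44 + 2·40 = 104
t_18 = -1·104 + 1·20 + 2·44 = 4
t_19 = -1·4 + 1·104 + 2·20 = 140
t_20 = -1·140 + 1·4 + 2·104 = 72
t_21 = -1·72 + 1·140 + 2·4 = 76
t_22 = -1·76 + 1·72 + 2·140 = 276
t_23 = -1·276 + 1·76 + 2·72 = -56

-56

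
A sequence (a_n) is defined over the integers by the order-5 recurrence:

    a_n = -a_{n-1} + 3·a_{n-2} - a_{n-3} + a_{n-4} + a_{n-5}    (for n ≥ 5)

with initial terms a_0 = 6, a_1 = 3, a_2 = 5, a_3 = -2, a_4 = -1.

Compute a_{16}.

a_5 = -1·-1 + 3·-2 + -1·5 + 1·3 + 1·6 = -1
a_6 = -1·-1 + 3·-1 + -1·-2 + 1·5 + 1·3 = 8
a_7 = -1·8 + 3·-1 + -1·-1 + 1·-2 + 1·5 = -7
a_8 = -1·-7 + 3·8 + -1·-1 + 1·-1 + 1·-2 = 29
a_9 = -1·29 + 3·-7 + -1·8 + 1·-1 + 1·-1 = -60
a_10 = -1·-60 + 3·29 + -1·-7 + 1·8 + 1·-1 = 161
a_11 = -1·161 + 3·-60 + -1·29 + 1·-7 + 1·8 = -369
a_12 = -1·-369 + 3·161 + -1·-60 + 1·29 + 1·-7 = 934
a_13 = -1·934 + 3·-369 + -1·161 + 1·-60 + 1·29 = -2233
a_14 = -1·-2233 + 3·934 + -1·-369 + 1·161 + 1·-60 = 5505
a_15 = -1·5505 + 3·-2233 + -1·934 + 1·-369 + 1·161 = -13346
a_16 = -1·-13346 + 3·5505 + -1·-2233 + 1·934 + 1·-369 = 32659

32659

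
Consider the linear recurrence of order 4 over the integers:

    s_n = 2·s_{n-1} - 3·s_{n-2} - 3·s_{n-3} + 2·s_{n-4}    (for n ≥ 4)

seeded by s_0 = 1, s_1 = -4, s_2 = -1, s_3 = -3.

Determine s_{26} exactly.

s_4 = 2·-3 + -3·-1 + -3·-4 + 2·1 = 11
s_5 = 2·11 + -3·-3 + -3·-1 + 2·-4 = 26
s_6 = 2·26 + -3·11 + -3·-3 + 2·-1 = 26
s_7 = 2·26 + -3·26 + -3·11 + 2·-3 = -65
s_8 = 2·-65 + -3·26 + -3·26 + 2·11 = -264
s_9 = 2·-264 + -3·-65 + -3·26 + 2·26 = -359
s_10 = 2·-359 + -3·-264 + -3·-65 + 2·26 = 321
s_11 = 2·321 + -3·-359 + -3·-264 + 2·-65 = 2381
s_12 = 2·2381 + -3·321 + -3·-359 + 2·-264 = 4348
s_13 = 2·4348 + -3·2381 + -3·321 + 2·-359 = -128
s_14 = 2·-128 + -3·4348 + -3·2381 + 2·321 = -19801
s_15 = 2·-19801 + -3·-128 + -3·4348 + 2·2381 = -47500
s_16 = 2·-47500 + -3·-19801 + -3·-128 + 2·4348 = -26517
s_17 = 2·-26517 + -3·-47500 + -3·-19801 + 2·-128 = 148613
s_18 = 2·148613 + -3·-26517 + -3·-47500 + 2·-19801 = 479675
s_19 = 2·479675 + -3·148613 + -3·-26517 + 2·-47500 = 498062
s_20 = 2·498062 + -3·479675 + -3·148613 + 2·-26517 = -941774
s_21 = 2·-941774 + -3·498062 + -3·479675 + 2·148613 = -4519533
s_22 = 2·-4519533 + -3·-941774 + -3·498062 + 2·479675 = -6748580
s_23 = 2·-6748580 + -3·-4519533 + -3·-941774 + 2·498062 = 3882885
s_24 = 2·3882885 + -3·-6748580 + -3·-4519533 + 2·-941774 = 39686561
s_25 = 2·39686561 + -3·3882885 + -3·-6748580 + 2·-4519533 = 78931141
s_26 = 2·78931141 + -3·39686561 + -3·3882885 + 2·-6748580 = 13656784

13656784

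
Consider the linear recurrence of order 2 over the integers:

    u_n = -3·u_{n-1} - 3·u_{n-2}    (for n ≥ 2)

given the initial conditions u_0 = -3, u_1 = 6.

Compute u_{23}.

531441

u_2 = -3·6 + -3·-3 = -9
u_3 = -3·-9 + -3·6 = 9
u_4 = -3·9 + -3·-9 = 0
u_5 = -3·0 + -3·9 = -27
u_6 = -3·-27 + -3·0 = 81
u_7 = -3·81 + -3·-27 = -162
u_8 = -3·-162 + -3·81 = 243
u_9 = -3·243 + -3·-162 = -243
u_10 = -3·-243 + -3·243 = 0
u_11 = -3·0 + -3·-243 = 729
u_12 = -3·729 + -3·0 = -2187
u_13 = -3·-2187 + -3·729 = 4374
u_14 = -3·4374 + -3·-2187 = -6561
u_15 = -3·-6561 + -3·4374 = 6561
u_16 = -3·6561 + -3·-6561 = 0
u_17 = -3·0 + -3·6561 = -19683
u_18 = -3·-19683 + -3·0 = 59049
u_19 = -3·59049 + -3·-19683 = -118098
u_20 = -3·-118098 + -3·59049 = 177147
u_21 = -3·177147 + -3·-118098 = -177147
u_22 = -3·-177147 + -3·177147 = 0
u_23 = -3·0 + -3·-177147 = 531441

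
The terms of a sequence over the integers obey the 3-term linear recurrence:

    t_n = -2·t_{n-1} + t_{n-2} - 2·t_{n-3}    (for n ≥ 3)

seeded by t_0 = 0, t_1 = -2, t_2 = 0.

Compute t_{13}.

-45714

t_3 = -2·0 + 1·-2 + -2·0 = -2
t_4 = -2·-2 + 1·0 + -2·-2 = 8
t_5 = -2·8 + 1·-2 + -2·0 = -18
t_6 = -2·-18 + 1·8 + -2·-2 = 48
t_7 = -2·48 + 1·-18 + -2·8 = -130
t_8 = -2·-130 + 1·48 + -2·-18 = 344
t_9 = -2·344 + 1·-130 + -2·48 = -914
t_10 = -2·-914 + 1·344 + -2·-130 = 2432
t_11 = -2·2432 + 1·-914 + -2·344 = -6466
t_12 = -2·-6466 + 1·2432 + -2·-914 = 17192
t_13 = -2·17192 + 1·-6466 + -2·2432 = -45714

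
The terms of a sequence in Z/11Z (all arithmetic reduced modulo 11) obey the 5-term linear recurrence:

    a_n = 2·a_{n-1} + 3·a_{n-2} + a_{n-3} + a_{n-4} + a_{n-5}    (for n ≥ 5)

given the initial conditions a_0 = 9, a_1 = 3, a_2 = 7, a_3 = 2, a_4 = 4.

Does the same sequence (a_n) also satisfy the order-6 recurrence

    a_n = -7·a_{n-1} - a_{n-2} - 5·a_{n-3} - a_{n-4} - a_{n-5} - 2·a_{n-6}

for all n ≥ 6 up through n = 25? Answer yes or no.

Terms a_0..a_25: 9, 3, 7, 2, 4, 0, 2, 6, 2, 6, 4, 3, 10, 8, 4, 5, 10, 2, 7, 6, 6, 5, 10, 10, 1, 9
n=6: candidate gives 2, actual a_6 = 2 ✓
n=7: candidate gives 6, actual a_7 = 6 ✓
n=8: candidate gives 2, actual a_8 = 2 ✓
n=9: candidate gives 6, actual a_9 = 6 ✓
n=10: candidate gives 4, actual a_10 = 4 ✓
n=11: candidate gives 3, actual a_11 = 3 ✓
n=12: candidate gives 10, actual a_12 = 10 ✓
n=13: candidate gives 8, actual a_13 = 8 ✓
n=14: candidate gives 4, actual a_14 = 4 ✓
n=15: candidate gives 5, actual a_15 = 5 ✓
n=16: candidate gives 10, actual a_16 = 10 ✓
n=17: candidate gives 2, actual a_17 = 2 ✓
n=18: candidate gives 7, actual a_18 = 7 ✓
n=19: candidate gives 6, actual a_19 = 6 ✓
n=20: candidate gives 6, actual a_20 = 6 ✓
n=21: candidate gives 5, actual a_21 = 5 ✓
n=22: candidate gives 10, actual a_22 = 10 ✓
n=23: candidate gives 10, actual a_23 = 10 ✓
n=24: candidate gives 1, actual a_24 = 1 ✓
n=25: candidate gives 9, actual a_25 = 9 ✓

yes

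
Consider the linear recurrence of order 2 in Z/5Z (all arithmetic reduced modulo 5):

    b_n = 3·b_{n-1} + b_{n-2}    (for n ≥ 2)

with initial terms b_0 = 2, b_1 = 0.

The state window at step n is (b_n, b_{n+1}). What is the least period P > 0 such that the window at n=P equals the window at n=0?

n=0: window = (2, 0)
n=1: window = (0, 2)
n=2: window = (2, 1)
n=3: window = (1, 0)
n=4: window = (0, 1)
n=5: window = (1, 3)
n=6: window = (3, 0)
n=7: window = (0, 3)
n=8: window = (3, 4)
n=9: window = (4, 0)
n=10: window = (0, 4)
n=11: window = (4, 2)
n=12: window = (2, 0)
window at n=12 equals window at n=0 → period = 12

12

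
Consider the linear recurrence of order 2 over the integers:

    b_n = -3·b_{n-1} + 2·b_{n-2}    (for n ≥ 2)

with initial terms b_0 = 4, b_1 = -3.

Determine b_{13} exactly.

-18877017

b_2 = -3·-3 + 2·4 = 17
b_3 = -3·17 + 2·-3 = -57
b_4 = -3·-57 + 2·17 = 205
b_5 = -3·205 + 2·-57 = -729
b_6 = -3·-729 + 2·205 = 2597
b_7 = -3·2597 + 2·-729 = -9249
b_8 = -3·-9249 + 2·2597 = 32941
b_9 = -3·32941 + 2·-9249 = -117321
b_10 = -3·-117321 + 2·32941 = 417845
b_11 = -3·417845 + 2·-117321 = -1488177
b_12 = -3·-1488177 + 2·417845 = 5300221
b_13 = -3·5300221 + 2·-1488177 = -18877017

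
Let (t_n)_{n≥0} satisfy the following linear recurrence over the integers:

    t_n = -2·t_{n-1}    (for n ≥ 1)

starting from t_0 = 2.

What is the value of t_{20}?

2097152

t_1 = -2·2 = -4
t_2 = -2·-4 = 8
t_3 = -2·8 = -16
t_4 = -2·-16 = 32
t_5 = -2·32 = -64
t_6 = -2·-64 = 128
t_7 = -2·128 = -256
t_8 = -2·-256 = 512
t_9 = -2·512 = -1024
t_10 = -2·-1024 = 2048
t_11 = -2·2048 = -4096
t_12 = -2·-4096 = 8192
t_13 = -2·8192 = -16384
t_14 = -2·-16384 = 32768
t_15 = -2·32768 = -65536
t_16 = -2·-65536 = 131072
t_17 = -2·131072 = -262144
t_18 = -2·-262144 = 524288
t_19 = -2·524288 = -1048576
t_20 = -2·-1048576 = 2097152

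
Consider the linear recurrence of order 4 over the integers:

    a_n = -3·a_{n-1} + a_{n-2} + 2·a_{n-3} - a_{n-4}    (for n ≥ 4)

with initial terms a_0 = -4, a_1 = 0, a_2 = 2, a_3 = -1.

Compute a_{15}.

-1912688

a_4 = -3·-1 + 1·2 + 2·0 + -1·-4 = 9
a_5 = -3·9 + 1·-1 + 2·2 + -1·0 = -24
a_6 = -3·-24 + 1·9 + 2·-1 + -1·2 = 77
a_7 = -3·77 + 1·-24 + 2·9 + -1·-1 = -236
a_8 = -3·-236 + 1·77 + 2·-24 + -1·9 = 728
a_9 = -3·728 + 1·-236 + 2·77 + -1·-24 = -2242
a_10 = -3·-2242 + 1·728 + 2·-236 + -1·77 = 6905
a_11 = -3·6905 + 1·-2242 + 2·728 + -1·-236 = -21265
a_12 = -3·-21265 + 1·6905 + 2·-2242 + -1·728 = 65488
a_13 = -3·65488 + 1·-21265 + 2·6905 + -1·-2242 = -201677
a_14 = -3·-201677 + 1·65488 + 2·-21265 + -1·6905 = 621084
a_15 = -3·621084 + 1·-201677 + 2·65488 + -1·-21265 = -1912688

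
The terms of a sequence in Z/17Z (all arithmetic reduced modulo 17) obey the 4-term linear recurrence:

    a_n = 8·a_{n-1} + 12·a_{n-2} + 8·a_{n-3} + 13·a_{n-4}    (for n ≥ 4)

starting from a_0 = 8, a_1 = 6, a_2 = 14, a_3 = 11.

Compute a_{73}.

6

a_4 = 8·11 + 12·14 + 8·6 + 13·8 = 0
a_5 = 8·0 + 12·11 + 8·14 + 13·6 = 16
a_6 = 8·16 + 12·0 + 8·11 + 13·14 = 7
a_7 = 8·7 + 12·16 + 8·0 + 13·11 = 0
a_8 = 8·0 + 12·7 + 8·16 + 13·0 = 8
a_9 = 8·8 + 12·0 + 8·7 + 13·16 = 5
a_10 = 8·5 + 12·8 + 8·0 + 13·7 = 6
a_11 = 8·6 + 12·5 + 8·8 + 13·0 = 2
a_12 = 8·2 + 12·6 + 8·5 + 13·8 = 11
a_13 = 8·11 + 12·2 + 8·6 + 13·5 = 4
a_14 = 8·4 + 12·11 + 8·2 + 13·6 = 3
a_15 = 8·3 + 12·4 + 8·11 + 13·2 = 16
a_16 = 8·16 + 12·3 + 8·4 + 13·11 = 16
a_17 = 8·16 + 12·16 + 8·3 + 13·4 = 5
a_18 = 8·5 + 12·16 + 8·16 + 13·3 = 8
a_19 = 8·8 + 12·5 + 8·16 + 13·16 = 1
a_20 = 8·1 + 12·8 + 8·5 + 13·16 = 12
a_21 = 8·12 + 12·1 + 8·8 + 13·5 = 16
a_22 = 8·16 + 12·12 + 8·1 + 13·8 = 10
a_23 = 8·10 + 12·16 + 8·12 + 13·1 = 7
a_24 = 8·7 + 12·10 + 8·16 + 13·12 = 1
a_25 = 8·1 + 12·7 + 8·10 + 13·16 = 6
a_26 = 8·6 + 12·1 + 8·7 + 13·10 = 8
a_27 = 8·8 + 12·6 + 8·1 + 13·7 = 14
a_28 = 8·14 + 12·8 + 8·6 + 13·1 = 14
a_29 = 8·14 + 12·14 + 8·8 + 13·6 = 14
a_30 = 8·14 + 12·14 + 8·14 + 13·8 = 3
a_31 = 8·3 + 12·14 + 8·14 + 13·14 = 10
a_32 = 8·10 + 12·3 + 8·14 + 13·14 = 2
a_33 = 8·2 + 12·10 + 8·3 + 13·14 = 2
a_34 = 8·2 + 12·2 + 8·10 + 13·3 = 6
a_35 = 8·6 + 12·2 + 8·2 + 13·10 = 14
a_36 = 8·14 + 12·6 + 8·2 + 13·2 = 5
a_37 = 8·5 + 12·14 + 8·6 + 13·2 = 10
a_38 = 8·10 + 12·5 + 8·14 + 13·6 = 7
a_39 = 8·7 + 12·10 + 8·5 + 13·14 = 7
a_40 = 8·7 + 12·7 + 8·10 + 13·5 = 13
a_41 = 8·13 + 12·7 + 8·7 + 13·10 = 0
a_42 = 8·0 + 12·13 + 8·7 + 13·7 = 14
a_43 = 8·14 + 12·0 + 8·13 + 13·7 = 1
a_44 = 8·1 + 12·14 + 8·0 + 13·13 = 5
a_45 = 8·5 + 12·1 + 8·14 + 13·0 = 11
a_46 = 8·11 + 12·5 + 8·1 + 13·14 = 15
a_47 = 8·15 + 12·11 + 8·5 + 13·1 = 16
a_48 = 8·16 + 12·15 + 8·11 + 13·5 = 2
a_49 = 8·2 + 12·16 + 8·15 + 13·11 = 12
a_50 = 8·12 + 12·2 + 8·16 + 13·15 = 1
a_51 = 8·1 + 12·12 + 8·2 + 13·16 = 2
a_52 = 8·2 + 12·1 + 8·12 + 13·2 = 14
a_53 = 8·14 + 12·2 + 8·1 + 13·12 = 11
a_54 = 8·11 + 12·14 + 8·2 + 13·1 = 13
a_55 = 8·13 + 12·11 + 8·14 + 13·2 = 0
a_56 = 8·0 + 12·13 + 8·11 + 13·14 = 1
a_57 = 8·1 + 12·0 + 8·13 + 13·11 = 0
a_58 = 8·0 + 12·1 + 8·0 + 13·13 = 11
a_59 = 8·11 + 12·0 + 8·1 + 13·0 = 11
a_60 = 8·11 + 12·11 + 8·0 + 13·1 = 12
a_61 = 8·12 + 12·11 + 8·11 + 13·0 = 10
a_62 = 8·10 + 12·12 + 8·11 + 13·11 = 13
a_63 = 8·13 + 12·10 + 8·12 + 13·11 = 4
a_64 = 8·4 + 12·13 + 8·10 + 13·12 = 16
a_65 = 8·16 + 12·4 + 8·13 + 13·10 = 2
a_66 = 8·2 + 12·16 + 8·4 + 13·13 = 1
a_67 = 8·1 + 12·2 + 8·16 + 13·4 = 8
a_68 = 8·8 + 12·1 + 8·2 + 13·16 = 11
a_69 = 8·11 + 12·8 + 8·1 + 13·2 = 14
a_70 = 8·14 + 12·11 + 8·8 + 13·1 = 15
a_71 = 8·15 + 12·14 + 8·11 + 13·8 = 4
a_72 = 8·4 + 12·15 + 8·14 + 13·11 = 8
a_73 = 8·8 + 12·4 + 8·15 + 13·14 = 6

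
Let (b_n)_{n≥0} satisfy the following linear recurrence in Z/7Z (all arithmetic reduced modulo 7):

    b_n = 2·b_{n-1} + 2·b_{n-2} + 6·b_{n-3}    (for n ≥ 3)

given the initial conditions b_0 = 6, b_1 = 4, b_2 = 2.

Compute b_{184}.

6

b_3 = 2·2 + 2·4 + 6·6 = 6
b_4 = 2·6 + 2·2 + 6·4 = 5
b_5 = 2·5 + 2·6 + 6·2 = 6
b_6 = 2·6 + 2·5 + 6·6 = 2
b_7 = 2·2 + 2·6 + 6·5 = 4
b_8 = 2·4 + 2·2 + 6·6 = 6
b_9 = 2·6 + 2·4 + 6·2 = 4
b_10 = 2·4 + 2·6 + 6·4 = 2
(b_8, b_9, b_10) = (6, 4, 2) = (b_0, b_1, b_2), so the sequence has period 8.
184 ≡ 0 (mod 8), hence b_184 = b_0 = 6.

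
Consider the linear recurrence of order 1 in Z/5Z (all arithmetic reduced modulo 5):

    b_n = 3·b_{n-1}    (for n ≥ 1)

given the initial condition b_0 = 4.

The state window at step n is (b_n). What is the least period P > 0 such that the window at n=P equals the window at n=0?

4

n=0: window = (4)
n=1: window = (2)
n=2: window = (1)
n=3: window = (3)
n=4: window = (4)
window at n=4 equals window at n=0 → period = 4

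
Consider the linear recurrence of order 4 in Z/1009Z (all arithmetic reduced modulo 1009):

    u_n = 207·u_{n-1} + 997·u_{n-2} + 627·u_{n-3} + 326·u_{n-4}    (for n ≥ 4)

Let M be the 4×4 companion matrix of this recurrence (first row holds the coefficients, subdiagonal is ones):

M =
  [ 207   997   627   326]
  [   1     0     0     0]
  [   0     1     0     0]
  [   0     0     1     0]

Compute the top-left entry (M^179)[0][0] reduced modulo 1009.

(M^179)[0][0] is the top entry after applying M 179 times to the unit state (1, 0, 0, 0). Equivalently it is h_{182} for the auxiliary sequence (h_n) obeying the same recurrence with h_3 = 1 and h_i = 0 for 0 ≤ i < 3:
h_4 = 207·1 + 997·0 + 627·0 + 326·0 = 207
h_5 = 207·207 + 997·1 + 627·0 + 326·0 = 459
h_6 = 207·459 + 997·207 + 627·1 + 326·0 = 328
h_7 = 207·328 + 997·459 + 627·207 + 326·1 = 793
h_8 = 207·793 + 997·328 + 627·459 + 326·207 = 900
h_9 = 207·900 + 997·793 + 627·328 + 326·459 = 331
Continuing the recurrence:
  h_10 = 961;  h_11 = 701;  h_12 = 860;  h_13 = 213;  h_14 = 573;  h_15 = 926
  h_16 = 380;  h_17 = 838;  h_18 = 963;  h_19 = 923;  h_20 = 422;  h_21 = 771
  h_22 = 859;  h_23 = 510;  h_24 = 870;  h_25 = 314;  h_26 = 530;  h_27 = 402
  h_28 = 384;  h_29 = 802;  h_30 = 11;  h_31 = 224;  h_32 = 262;  h_33 = 42
  h_34 = 252;  h_35 = 384;  h_36 = 536;  h_37 = 565;  h_38 = 582;  h_39 = 829
  h_40 = 427;  h_41 = 956;  h_42 = 237;  h_43 = 440;  h_44 = 479;  h_45 = 187
  h_46 = 665;  h_47 = 18;  h_48 = 755;  h_49 = 334;  h_50 = 589;  h_51 = 849
  h_52 = 661;  h_53 = 435;  h_54 = 259;  h_55 = 17;  h_56 = 286;  h_57 = 970
  h_58 = 850;  h_59 = 60;  h_60 = 373;  h_61 = 408;  h_62 = 181;  h_63 = 455
  h_64 = 242;  h_65 = 537;  h_66 = 514;  h_67 = 454;  h_68 = 919;  h_69 = 41
  h_70 = 676;  h_71 = 962;  h_72 = 724;  h_73 = 412;  h_74 = 118;  h_75 = 22
  h_76 = 49;  h_77 = 233;  h_78 = 14;  h_79 = 664;  h_80 = 681;  h_81 = 800
  h_82 = 163;  h_83 = 643;  h_84 = 128;  h_85 = 379;  h_86 = 464;  h_87 = 981
  h_88 = 612;  h_89 = 678;  h_90 = 334;  h_91 = 719;  h_92 = 585;  h_93 = 71
  h_94 = 316;  h_95 = 818;  h_96 = 188;  h_97 = 146;  h_98 = 126;  h_99 = 229
  h_100 = 957;  h_101 = 78;  h_102 = 638;  h_103 = 641;  h_104 = 590;  h_105 = 77
  h_106 = 237;  h_107 = 442;  h_108 = 335;  h_109 = 627;  h_110 = 890;  h_111 = 109
  h_112 = 641;  h_113 = 846;  h_114 = 224;  h_115 = 436;  h_116 = 601;  h_117 = 649
  h_118 = 306;  h_119 = 396;  h_120 = 74;  h_121 = 312;  h_122 = 72;  h_123 = 998
  h_124 = 681;  h_125 = 390;  h_126 = 341;  h_127 = 952;  h_128 = 631;  h_129 = 36
  h_130 = 641;  h_131 = 774;  h_132 = 411;  h_133 = 67;  h_134 = 937;  h_135 = 912
  h_136 = 385;  h_137 = 44;  h_138 = 917;  h_139 = 509;  h_140 = 252;  h_141 = 698
  h_142 = 779;  h_143 = 567;  h_144 = 221;  h_145 = 192;  h_146 = 795;  h_147 = 341
  h_148 = 218;  h_149 = 727;  h_150 = 315;  h_151 = 624;  h_152 = 471;  h_153 = 845
  h_154 = 288;  h_155 = 330;  h_156 = 546;  h_157 = 68;  h_158 = 577;  h_159 = 478
  h_160 = 873;  h_161 = 945;  h_162 = 953;  h_163 = 201;  h_164 = 193;  h_165 = 734
  h_166 = 98;  h_167 = 251;  h_168 = 805;  h_169 = 213;  h_170 = 767;  h_171 = 150
  h_172 = 101;  h_173 = 378;  h_174 = 373;  h_175 = 255;  h_176 = 406;  h_177 = 175
  h_178 = 46;  h_179 = 36;  h_180 = 767
h_181 = 207·767 + 997·36 + 627·46 + 326·175 = 51
h_182 = 207·51 + 997·767 + 627·36 + 326·46 = 579

579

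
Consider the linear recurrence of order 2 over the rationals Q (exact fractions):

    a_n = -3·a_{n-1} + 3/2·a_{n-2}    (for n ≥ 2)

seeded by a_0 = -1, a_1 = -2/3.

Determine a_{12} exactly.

a_2 = -3·-2/3 + 3/2·-1 = 1/2
a_3 = -3·1/2 + 3/2·-2/3 = -5/2
a_4 = -3·-5/2 + 3/2·1/2 = 33/4
a_5 = -3·33/4 + 3/2·-5/2 = -57/2
a_6 = -3·-57/2 + 3/2·33/4 = 783/8
a_7 = -3·783/8 + 3/2·-57/2 = -2691/8
a_8 = -3·-2691/8 + 3/2·783/8 = 18495/16
a_9 = -3·18495/16 + 3/2·-2691/8 = -31779/8
a_10 = -3·-31779/8 + 3/2·18495/16 = 436833/32
a_11 = -3·436833/32 + 3/2·-31779/8 = -1501173/32
a_12 = -3·-1501173/32 + 3/2·436833/32 = 10317537/64

10317537/64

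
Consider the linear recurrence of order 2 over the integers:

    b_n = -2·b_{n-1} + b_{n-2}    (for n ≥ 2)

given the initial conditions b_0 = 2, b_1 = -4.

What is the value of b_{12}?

66922

b_2 = -2·-4 + 1·2 = 10
b_3 = -2·10 + 1·-4 = -24
b_4 = -2·-24 + 1·10 = 58
b_5 = -2·58 + 1·-24 = -140
b_6 = -2·-140 + 1·58 = 338
b_7 = -2·338 + 1·-140 = -816
b_8 = -2·-816 + 1·338 = 1970
b_9 = -2·1970 + 1·-816 = -4756
b_10 = -2·-4756 + 1·1970 = 11482
b_11 = -2·11482 + 1·-4756 = -27720
b_12 = -2·-27720 + 1·11482 = 66922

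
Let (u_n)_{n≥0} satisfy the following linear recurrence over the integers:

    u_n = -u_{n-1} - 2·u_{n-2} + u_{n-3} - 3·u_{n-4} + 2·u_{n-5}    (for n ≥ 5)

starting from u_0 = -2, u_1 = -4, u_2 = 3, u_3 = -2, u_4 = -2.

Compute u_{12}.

-896

u_5 = -1·-2 + -2·-2 + 1·3 + -3·-4 + 2·-2 = 17
u_6 = -1·17 + -2·-2 + 1·-2 + -3·3 + 2·-4 = -32
u_7 = -1·-32 + -2·17 + 1·-2 + -3·-2 + 2·3 = 8
u_8 = -1·8 + -2·-32 + 1·17 + -3·-2 + 2·-2 = 75
u_9 = -1·75 + -2·8 + 1·-32 + -3·17 + 2·-2 = -178
u_10 = -1·-178 + -2·75 + 1·8 + -3·-32 + 2·17 = 166
u_11 = -1·166 + -2·-178 + 1·75 + -3·8 + 2·-32 = 177
u_12 = -1·177 + -2·166 + 1·-178 + -3·75 + 2·8 = -896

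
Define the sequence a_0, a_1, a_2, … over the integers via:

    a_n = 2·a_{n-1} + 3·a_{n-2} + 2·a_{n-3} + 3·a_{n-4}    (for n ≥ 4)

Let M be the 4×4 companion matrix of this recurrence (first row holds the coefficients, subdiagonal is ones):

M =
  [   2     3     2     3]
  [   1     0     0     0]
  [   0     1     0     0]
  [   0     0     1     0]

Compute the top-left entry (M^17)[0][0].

(M^17)[0][0] is the top entry after applying M 17 times to the unit state (1, 0, 0, 0). Equivalently it is h_{20} for the auxiliary sequence (h_n) obeying the same recurrence with h_3 = 1 and h_i = 0 for 0 ≤ i < 3:
h_4 = 2·1 + 3·0 + 2·0 + 3·0 = 2
h_5 = 2·2 + 3·1 + 2·0 + 3·0 = 7
h_6 = 2·7 + 3·2 + 2·1 + 3·0 = 22
h_7 = 2·22 + 3·7 + 2·2 + 3·1 = 72
h_8 = 2·72 + 3·22 + 2·7 + 3·2 = 230
h_9 = 2·230 + 3·72 + 2·22 + 3·7 = 741
h_10 = 2·741 + 3·230 + 2·72 + 3·22 = 2382
h_11 = 2·2382 + 3·741 + 2·230 + 3·72 = 7663
h_12 = 2·7663 + 3·2382 + 2·741 + 3·230 = 24644
h_13 = 2·24644 + 3·7663 + 2·2382 + 3·741 = 79264
h_14 = 2·79264 + 3·24644 + 2·7663 + 3·2382 = 254932
h_15 = 2·254932 + 3·79264 + 2·24644 + 3·7663 = 819933
h_16 = 2·819933 + 3·254932 + 2·79264 + 3·24644 = 2637122
h_17 = 2·2637122 + 3·819933 + 2·254932 + 3·79264 = 8481699
h_18 = 2·8481699 + 3·2637122 + 2·819933 + 3·254932 = 27279426
h_19 = 2·27279426 + 3·8481699 + 2·2637122 + 3·819933 = 87737992
h_20 = 2·87737992 + 3·27279426 + 2·8481699 + 3·2637122 = 282189026

282189026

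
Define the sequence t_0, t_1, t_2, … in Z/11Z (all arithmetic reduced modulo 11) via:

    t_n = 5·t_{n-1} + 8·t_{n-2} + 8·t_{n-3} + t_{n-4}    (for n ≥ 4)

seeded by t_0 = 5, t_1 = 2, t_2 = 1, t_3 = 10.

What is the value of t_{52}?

1

t_4 = 5·10 + 8·1 + 8·2 + 1·5 = 2
t_5 = 5·2 + 8·10 + 8·1 + 1·2 = 1
t_6 = 5·1 + 8·2 + 8·10 + 1·1 = 3
t_7 = 5·3 + 8·1 + 8·2 + 1·10 = 5
t_8 = 5·5 + 8·3 + 8·1 + 1·2 = 4
t_9 = 5·4 + 8·5 + 8·3 + 1·1 = 8
t_10 = 5·8 + 8·4 + 8·5 + 1·3 = 5
t_11 = 5·5 + 8·8 + 8·4 + 1·5 = 5
t_12 = 5·5 + 8·5 + 8·8 + 1·4 = 1
t_13 = 5·1 + 8·5 + 8·5 + 1·8 = 5
t_14 = 5·5 + 8·1 + 8·5 + 1·5 = 1
t_15 = 5·1 + 8·5 + 8·1 + 1·5 = 3
t_16 = 5·3 + 8·1 + 8·5 + 1·1 = 9
t_17 = 5·9 + 8·3 + 8·1 + 1·5 = 5
t_18 = 5·5 + 8·9 + 8·3 + 1·1 = 1
t_19 = 5·1 + 8·5 + 8·9 + 1·3 = 10
t_20 = 5·10 + 8·1 + 8·5 + 1·9 = 8
t_21 = 5·8 + 8·10 + 8·1 + 1·5 = 1
t_22 = 5·1 + 8·8 + 8·10 + 1·1 = 7
t_23 = 5·7 + 8·1 + 8·8 + 1·10 = 7
t_24 = 5·7 + 8·7 + 8·1 + 1·8 = 8
t_25 = 5·8 + 8·7 + 8·7 + 1·1 = 10
t_26 = 5·10 + 8·8 + 8·7 + 1·7 = 1
t_27 = 5·1 + 8·10 + 8·8 + 1·7 = 2
t_28 = 5·2 + 8·1 + 8·10 + 1·8 = 7
t_29 = 5·7 + 8·2 + 8·1 + 1·10 = 3
t_30 = 5·3 + 8·7 + 8·2 + 1·1 = 0
t_31 = 5·0 + 8·3 + 8·7 + 1·2 = 5
t_32 = 5·5 + 8·0 + 8·3 + 1·7 = 1
t_33 = 5·1 + 8·5 + 8·0 + 1·3 = 4
t_34 = 5·4 + 8·1 + 8·5 + 1·0 = 2
t_35 = 5·2 + 8·4 + 8·1 + 1·5 = 0
t_36 = 5·0 + 8·2 + 8·4 + 1·1 = 5
t_37 = 5·5 + 8·0 + 8·2 + 1·4 = 1
t_38 = 5·1 + 8·5 + 8·0 + 1·2 = 3
t_39 = 5·3 + 8·1 + 8·5 + 1·0 = 8
t_40 = 5·8 + 8·3 + 8·1 + 1·5 = 0
t_41 = 5·0 + 8·8 + 8·3 + 1·1 = 1
t_42 = 5·1 + 8·0 + 8·8 + 1·3 = 6
t_43 = 5·6 + 8·1 + 8·0 + 1·8 = 2
t_44 = 5·2 + 8·6 + 8·1 + 1·0 = 0
t_45 = 5·0 + 8·2 + 8·6 + 1·1 = 10
t_46 = 5·10 + 8·0 + 8·2 + 1·6 = 6
t_47 = 5·6 + 8·10 + 8·0 + 1·2 = 2
t_48 = 5·2 + 8·6 + 8·10 + 1·0 = 6
t_49 = 5·6 + 8·2 + 8·6 + 1·10 = 5
t_50 = 5·5 + 8·6 + 8·2 + 1·6 = 7
t_51 = 5·7 + 8·5 + 8·6 + 1·2 = 4
t_52 = 5·4 + 8·7 + 8·5 + 1·6 = 1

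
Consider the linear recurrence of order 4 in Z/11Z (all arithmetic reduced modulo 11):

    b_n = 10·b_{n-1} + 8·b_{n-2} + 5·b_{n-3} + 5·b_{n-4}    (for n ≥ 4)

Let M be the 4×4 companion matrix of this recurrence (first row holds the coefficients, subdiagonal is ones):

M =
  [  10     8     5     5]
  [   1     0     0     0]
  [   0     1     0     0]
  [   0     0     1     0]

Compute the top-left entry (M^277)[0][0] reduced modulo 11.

(M^277)[0][0] is the top entry after applying M 277 times to the unit state (1, 0, 0, 0). Equivalently it is h_{280} for the auxiliary sequence (h_n) obeying the same recurrence with h_3 = 1 and h_i = 0 for 0 ≤ i < 3:
h_4 = 10·1 + 8·0 + 5·0 + 5·0 = 10
h_5 = 10·10 + 8·1 + 5·0 + 5·0 = 9
h_6 = 10·9 + 8·10 + 5·1 + 5·0 = 10
h_7 = 10·10 + 8·9 + 5·10 + 5·1 = 7
h_8 = 10·7 + 8·10 + 5·9 + 5·10 = 3
h_9 = 10·3 + 8·7 + 5·10 + 5·9 = 5
Continuing the recurrence:
  h_10 = 5;  h_11 = 8;  h_12 = 6;  h_13 = 9;  h_14 = 5;  h_15 = 5
  h_16 = 0;  h_17 = 0;  h_18 = 6;  h_19 = 8;  h_20 = 7;  h_21 = 10
  h_22 = 6;  h_23 = 6;  h_24 = 6;  h_25 = 1;  h_26 = 8;  h_27 = 5
  h_28 = 6;  h_29 = 2;  h_30 = 1;  h_31 = 4;  h_32 = 0;  h_33 = 3
  h_34 = 0;  h_35 = 0;  h_36 = 4;  h_37 = 0;  h_38 = 10;  h_39 = 10
  h_40 = 2;  h_41 = 7;  h_42 = 10;  h_43 = 7;  h_44 = 8;  h_45 = 1
  h_46 = 5;  h_47 = 1;  h_48 = 7;  h_49 = 9;  h_50 = 0;  h_51 = 2
  h_52 = 1;  h_53 = 5;  h_54 = 2;  h_55 = 9;  h_56 = 4;  h_57 = 4
  h_58 = 6;  h_59 = 3;  h_60 = 8;  h_61 = 0;  h_62 = 10;  h_63 = 1
  h_64 = 9;  h_65 = 5;  h_66 = 1;  h_67 = 1;  h_68 = 0;  h_69 = 5
  h_70 = 5;  h_71 = 7;  h_72 = 3;  h_73 = 4;  h_74 = 3;  h_75 = 2
  h_76 = 2;  h_77 = 5;  h_78 = 3;  h_79 = 2;  h_80 = 2;  h_81 = 10
  h_82 = 9;  h_83 = 3;  h_84 = 8;  h_85 = 1;  h_86 = 2;  h_87 = 6
  h_88 = 0;  h_89 = 8;  h_90 = 10;  h_91 = 7;  h_92 = 3;  h_93 = 0
  h_94 = 10;  h_95 = 7;  h_96 = 0;  h_97 = 7;  h_98 = 1;  h_99 = 2
  h_100 = 8;  h_101 = 4;  h_102 = 9;  h_103 = 7;  h_104 = 4;  h_105 = 7
  h_106 = 6;  h_107 = 6;  h_108 = 9;  h_109 = 5;  h_110 = 6;  h_111 = 10
  h_112 = 9;  h_113 = 5;  h_114 = 4;  h_115 = 10;  h_116 = 4;  h_117 = 0
  h_118 = 3;  h_119 = 1;  h_120 = 10;  h_121 = 2;  h_122 = 10;  h_123 = 6
  h_124 = 2;  h_125 = 7;  h_126 = 1;  h_127 = 7;  h_128 = 2;  h_129 = 6
  h_130 = 6;  h_131 = 10;  h_132 = 1;  h_133 = 7;  h_134 = 4;  h_135 = 8
  h_136 = 9;  h_137 = 0;  h_138 = 0;  h_139 = 8;  h_140 = 4;  h_141 = 5
  h_142 = 1;  h_143 = 0;  h_144 = 9;  h_145 = 10;  h_146 = 1;  h_147 = 3
  h_148 = 1;  h_149 = 1;  h_150 = 5;  h_151 = 1;  h_152 = 5;  h_153 = 0
  h_154 = 4;  h_155 = 4;  h_156 = 9;  h_157 = 10;  h_158 = 3;  h_159 = 10
  h_160 = 10;  h_161 = 3;  h_162 = 10;  h_163 = 4;  h_164 = 9;  h_165 = 0
  h_166 = 10;  h_167 = 0;  h_168 = 4;  h_169 = 2;  h_170 = 3;  h_171 = 0
  h_172 = 10;  h_173 = 4;  h_174 = 3;  h_175 = 2;  h_176 = 4;  h_177 = 3
  h_178 = 10;  h_179 = 0;  h_180 = 5;  h_181 = 5;  h_182 = 8;  h_183 = 2
  h_184 = 2;  h_185 = 2;  h_186 = 9;  h_187 = 5;  h_188 = 10;  h_189 = 8
  h_190 = 10;  h_191 = 8;  h_192 = 8;  h_193 = 3;  h_194 = 8;  h_195 = 8
  h_196 = 1;  h_197 = 8;  h_198 = 3;  h_199 = 7;  h_200 = 7;  h_201 = 5
  h_202 = 2;  h_203 = 9;  h_204 = 1;  h_205 = 7;  h_206 = 1;  h_207 = 6
  h_208 = 9;  h_209 = 2;  h_210 = 6;  h_211 = 8;  h_212 = 7;  h_213 = 9
  h_214 = 7;  h_215 = 8;  h_216 = 7;  h_217 = 5;  h_218 = 5;  h_219 = 0
  h_220 = 1;  h_221 = 5;  h_222 = 6;  h_223 = 6;  h_224 = 6;  h_225 = 9
  h_226 = 0;  h_227 = 0;  h_228 = 9;  h_229 = 3;  h_230 = 3;  h_231 = 0
  h_232 = 7;  h_233 = 1;  h_234 = 4;  h_235 = 6;  h_236 = 0;  h_237 = 7
  h_238 = 10;  h_239 = 10;  h_240 = 6;  h_241 = 5;  h_242 = 0;  h_243 = 10
  h_244 = 1;  h_245 = 5;  h_246 = 9;  h_247 = 9;  h_248 = 5;  h_249 = 5
  h_250 = 4;  h_251 = 7;  h_252 = 9;  h_253 = 4;  h_254 = 2;  h_255 = 0
  h_256 = 4;  h_257 = 4;  h_258 = 5;  h_259 = 3;  h_260 = 0;  h_261 = 3
  h_262 = 4;  h_263 = 2;  h_264 = 1;  h_265 = 6;  h_266 = 10;  h_267 = 9
  h_268 = 7;  h_269 = 2;  h_270 = 6;  h_271 = 2;  h_272 = 3;  h_273 = 9
  h_274 = 0;  h_275 = 9;  h_276 = 7;  h_277 = 0;  h_278 = 2
h_279 = 10·2 + 8·0 + 5·7 + 5·9 = 1
h_280 = 10·1 + 8·2 + 5·0 + 5·7 = 6

6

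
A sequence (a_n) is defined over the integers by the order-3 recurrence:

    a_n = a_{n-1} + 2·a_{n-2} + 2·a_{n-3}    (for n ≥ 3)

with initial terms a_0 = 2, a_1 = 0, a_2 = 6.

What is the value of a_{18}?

2222358

a_3 = 1·6 + 2·0 + 2·2 = 10
a_4 = 1·10 + 2·6 + 2·0 = 22
a_5 = 1·22 + 2·10 + 2·6 = 54
a_6 = 1·54 + 2·22 + 2·10 = 118
a_7 = 1·118 + 2·54 + 2·22 = 270
a_8 = 1·270 + 2·118 + 2·54 = 614
a_9 = 1·614 + 2·270 + 2·118 = 1390
a_10 = 1·1390 + 2·614 + 2·270 = 3158
a_11 = 1·3158 + 2·1390 + 2·614 = 7166
a_12 = 1·7166 + 2·3158 + 2·1390 = 16262
a_13 = 1·16262 + 2·7166 + 2·3158 = 36910
a_14 = 1·36910 + 2·16262 + 2·7166 = 83766
a_15 = 1·83766 + 2·36910 + 2·16262 = 190110
a_16 = 1·190110 + 2·83766 + 2·36910 = 431462
a_17 = 1·431462 + 2·190110 + 2·83766 = 979214
a_18 = 1·979214 + 2·431462 + 2·190110 = 2222358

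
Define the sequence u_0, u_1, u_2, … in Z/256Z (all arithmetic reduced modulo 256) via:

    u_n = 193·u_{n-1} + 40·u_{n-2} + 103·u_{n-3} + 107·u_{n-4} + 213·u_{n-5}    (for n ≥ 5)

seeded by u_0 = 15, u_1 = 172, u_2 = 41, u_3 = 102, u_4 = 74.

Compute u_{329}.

u_5 = 193·74 + 40·102 + 103·41 + 107·172 + 213·15 = 152
u_6 = 193·152 + 40·74 + 103·102 + 107·41 + 213·172 = 113
u_7 = 193·113 + 40·152 + 103·74 + 107·102 + 213·41 = 118
u_8 = 193·118 + 40·113 + 103·152 + 107·74 + 213·102 = 146
u_9 = 193·146 + 40·118 + 103·113 + 107·152 + 213·74 = 19
u_10 = 193·19 + 40·146 + 103·118 + 107·113 + 213·152 = 80
Continuing the recurrence:
  u_11 = 93;  u_12 = 118;  u_13 = 25;  u_14 = 243;  u_15 = 4;  u_16 = 190
  u_17 = 68;  u_18 = 238;  u_19 = 91;  u_20 = 229;  u_21 = 33;  u_22 = 84
  u_23 = 174;  u_24 = 3;  u_25 = 147;  u_26 = 222;  u_27 = 41;  u_28 = 197
  u_29 = 47;  u_30 = 207;  u_31 = 131;  u_32 = 120;  u_33 = 199;  u_34 = 28
  u_35 = 120;  u_36 = 16;  u_37 = 25;  u_38 = 232;  u_39 = 180;  u_40 = 139
  u_41 = 6;  u_42 = 111;  u_43 = 208;  u_44 = 111;  u_45 = 1;  u_46 = 44
  u_47 = 72;  u_48 = 4;  u_49 = 190;  u_50 = 15;  u_51 = 79;  u_52 = 237
  u_53 = 204;  u_54 = 248;  u_55 = 179;  u_56 = 145;  u_57 = 134;  u_58 = 23
  u_59 = 199;  u_60 = 19;  u_61 = 83;  u_62 = 183;  u_63 = 228;  u_64 = 101
  u_65 = 230;  u_66 = 118;  u_67 = 24;  u_68 = 253;  u_69 = 34;  u_70 = 130
  u_71 = 83;  u_72 = 72;  u_73 = 69;  u_74 = 74;  u_75 = 101;  u_76 = 159
  u_77 = 44;  u_78 = 254;  u_79 = 32;  u_80 = 2;  u_81 = 99;  u_82 = 153
  u_83 = 85;  u_84 = 72;  u_85 = 42;  u_86 = 111;  u_87 = 11;  u_88 = 90
  u_89 = 177;  u_90 = 69;  u_91 = 215;  u_92 = 219;  u_93 = 83;  u_94 = 104
  u_95 = 195;  u_96 = 20;  u_97 = 76;  u_98 = 104;  u_99 = 93;  u_100 = 140
  u_101 = 84;  u_102 = 83;  u_103 = 110;  u_104 = 151;  u_105 = 4;  u_106 = 115
  u_107 = 29;  u_108 = 20;  u_109 = 48;  u_110 = 96;  u_111 = 186;  u_112 = 7
  u_113 = 171;  u_114 = 233;  u_115 = 208;  u_116 = 180;  u_117 = 63;  u_118 = 249
  u_119 = 202;  u_120 = 215;  u_121 = 239;  u_122 = 139;  u_123 = 63;  u_124 = 79
  u_125 = 28;  u_126 = 193;  u_127 = 166;  u_128 = 2;  u_129 = 136;  u_130 = 153
  u_131 = 94;  u_132 = 114;  u_133 = 179;  u_134 = 176;  u_135 = 29;  u_136 = 62
  u_137 = 193;  u_138 = 91;  u_139 = 68;  u_140 = 46;  u_141 = 44;  u_142 = 86
  u_143 = 91;  u_144 = 141;  u_145 = 201;  u_146 = 188;  u_147 = 118;  u_148 = 219
  u_149 = 131;  u_150 = 70;  u_151 = 25;  u_152 = 53;  u_153 = 255;  u_154 = 215
  u_155 = 243;  u_156 = 88;  u_157 = 127;  u_158 = 76;  u_159 = 0;  u_160 = 240
  u_161 = 209;  u_162 = 128;  u_163 = 244;  u_164 = 91;  u_165 = 70;  u_166 = 143
  u_167 = 216;  u_168 = 103;  u_169 = 233;  u_170 = 172;  u_171 = 200;  u_172 = 44
  u_173 = 182;  u_174 = 79;  u_175 = 103;  u_176 = 5;  u_177 = 84;  u_178 = 0
  u_179 = 235;  u_180 = 193;  u_181 = 126;  u_182 = 151;  u_183 = 103;  u_184 = 35
  u_185 = 123;  u_186 = 151;  u_187 = 212;  u_188 = 61;  u_189 = 102;  u_190 = 46
  u_191 = 104;  u_192 = 133;  u_193 = 106;  u_194 = 162;  u_195 = 243;  u_196 = 72
  u_197 = 101;  u_198 = 18;  u_199 = 173;  u_200 = 39;  u_201 = 204;  u_202 = 14
  u_203 = 104;  u_204 = 234;  u_205 = 3;  u_206 = 65;  u_207 = 189;  u_208 = 48
  u_209 = 210;  u_210 = 135;  u_211 = 251;  u_212 = 34;  u_213 = 225;  u_214 = 21
  u_215 = 231;  u_216 = 3;  u_217 = 35;  u_218 = 200;  u_219 = 123;  u_220 = 132
  u_221 = 84;  u_222 = 40;  u_223 = 53;  u_224 = 132;  u_225 = 212;  u_226 = 99
  u_227 = 78;  u_228 = 215;  u_229 = 140;  u_230 = 75;  u_231 = 229;  u_232 = 116
  u_233 = 208;  u_234 = 232;  u_235 = 50;  u_236 = 167;  u_237 = 131;  u_238 = 1
  u_239 = 88;  u_240 = 156;  u_241 = 119;  u_242 = 233;  u_243 = 162;  u_244 = 215
  u_245 = 175;  u_246 = 27;  u_247 = 199;  u_248 = 79;  u_249 = 140;  u_250 = 217
  u_251 = 230;  u_252 = 58;  u_253 = 56;  u_254 = 1;  u_255 = 134;  u_256 = 82
  u_257 = 211;  u_258 = 208;  u_259 = 157;  u_260 = 134;  u_261 = 169;  u_262 = 3
  u_263 = 68;  u_264 = 94;  u_265 = 212;  u_266 = 190;  u_267 = 27;  u_268 = 53
  u_269 = 113;  u_270 = 36;  u_271 = 126;  u_272 = 179;  u_273 = 115;  u_274 = 110
  u_275 = 137;  u_276 = 101;  u_277 = 207;  u_278 = 159;  u_279 = 163;  u_280 = 56
  u_281 = 55;  u_282 = 124;  u_283 = 8;  u_284 = 144;  u_285 = 73;  u_286 = 88
  u_287 = 52;  u_288 = 43;  u_289 = 70;  u_290 = 239;  u_291 = 96;  u_292 = 31
  u_293 = 145;  u_294 = 236;  u_295 = 8;  u_296 = 20;  u_297 = 174;  u_298 = 207
  u_299 = 255;  u_300 = 157;  u_301 = 220;  u_302 = 72;  u_303 = 163;  u_304 = 113
  u_305 = 54;  u_306 = 23;  u_307 = 71;  u_308 = 179;  u_309 = 227;  u_310 = 55
  u_311 = 196;  u_312 = 149;  u_313 = 230;  u_314 = 102;  u_315 = 120;  u_316 = 77
  u_317 = 242;  u_318 = 194;  u_319 = 19;  u_320 = 8;  u_321 = 69;  u_322 = 90
  u_323 = 53;  u_324 = 239;  u_325 = 44;  u_326 = 222;  u_327 = 112
u_328 = 193·112 + 40·222 + 103·44 + 107·239 + 213·53 = 210
u_329 = 193·210 + 40·112 + 103·222 + 107·44 + 213·239 = 99

99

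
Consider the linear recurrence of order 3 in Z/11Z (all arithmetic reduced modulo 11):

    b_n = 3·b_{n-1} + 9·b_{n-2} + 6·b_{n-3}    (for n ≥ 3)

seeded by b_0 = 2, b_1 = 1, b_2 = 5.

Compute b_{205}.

7

b_3 = 3·5 + 9·1 + 6·2 = 3
b_4 = 3·3 + 9·5 + 6·1 = 5
b_5 = 3·5 + 9·3 + 6·5 = 6
b_6 = 3·6 + 9·5 + 6·3 = 4
b_7 = 3·4 + 9·6 + 6·5 = 8
b_8 = 3·8 + 9·4 + 6·6 = 8
Continuing the recurrence:
  b_9 = 10;  b_10 = 7;  b_11 = 5;  b_12 = 6;  b_13 = 6;  b_14 = 3
  b_15 = 0;  b_16 = 8;  b_17 = 9;  b_18 = 0;  b_19 = 8;  b_20 = 1
  b_21 = 9;  b_22 = 7;  b_23 = 9;  b_24 = 1;  b_25 = 5;  b_26 = 1
  b_27 = 10;  b_28 = 3;  b_29 = 6;  b_30 = 6;  b_31 = 2;  b_32 = 8
  b_33 = 1;  b_34 = 10;  b_35 = 10;  b_36 = 5;  b_37 = 0;  b_38 = 6
  b_39 = 4;  b_40 = 0;  b_41 = 6;  b_42 = 9;  b_43 = 4;  b_44 = 8
  b_45 = 4;  b_46 = 9;  b_47 = 1;  b_48 = 9;  b_49 = 2;  b_50 = 5
  b_51 = 10;  b_52 = 10;  b_53 = 7;  b_54 = 6;  b_55 = 9;  b_56 = 2
  b_57 = 2;  b_58 = 1;  b_59 = 0;  b_60 = 10;  b_61 = 3;  b_62 = 0
  b_63 = 10;  b_64 = 4;  b_65 = 3;  b_66 = 6;  b_67 = 3;  b_68 = 4
  b_69 = 9;  b_70 = 4;  b_71 = 7;  b_72 = 1;  b_73 = 2;  b_74 = 2
  b_75 = 8;  b_76 = 10;  b_77 = 4;  b_78 = 7;  b_79 = 7;  b_80 = 9
  b_81 = 0;  b_82 = 2;  b_83 = 5;  b_84 = 0;  b_85 = 2;  b_86 = 3
  b_87 = 5;  b_88 = 10;  b_89 = 5;  b_90 = 3;  b_91 = 4;  b_92 = 3
  b_93 = 8;  b_94 = 9;  b_95 = 7;  b_96 = 7;  b_97 = 6;  b_98 = 2
  b_99 = 3;  b_100 = 8;  b_101 = 8;  b_102 = 4;  b_103 = 0;  b_104 = 7
  b_105 = 1;  b_106 = 0;  b_107 = 7;  b_108 = 5;  b_109 = 1;  b_110 = 2
  b_111 = 1;  b_112 = 5;  b_113 = 3;  b_114 = 5;  b_115 = 6;  b_116 = 4
  b_117 = 8;  b_118 = 8;  b_119 = 10;  b_120 = 7;  b_121 = 5;  b_122 = 6
  b_123 = 6;  b_124 = 3;  b_125 = 0;  b_126 = 8;  b_127 = 9;  b_128 = 0
  b_129 = 8;  b_130 = 1;  b_131 = 9;  b_132 = 7;  b_133 = 9;  b_134 = 1
  b_135 = 5;  b_136 = 1;  b_137 = 10;  b_138 = 3;  b_139 = 6;  b_140 = 6
  b_141 = 2;  b_142 = 8;  b_143 = 1;  b_144 = 10;  b_145 = 10;  b_146 = 5
  b_147 = 0;  b_148 = 6;  b_149 = 4;  b_150 = 0;  b_151 = 6;  b_152 = 9
  b_153 = 4;  b_154 = 8;  b_155 = 4;  b_156 = 9;  b_157 = 1;  b_158 = 9
  b_159 = 2;  b_160 = 5;  b_161 = 10;  b_162 = 10;  b_163 = 7;  b_164 = 6
  b_165 = 9;  b_166 = 2;  b_167 = 2;  b_168 = 1;  b_169 = 0;  b_170 = 10
  b_171 = 3;  b_172 = 0;  b_173 = 10;  b_174 = 4;  b_175 = 3;  b_176 = 6
  b_177 = 3;  b_178 = 4;  b_179 = 9;  b_180 = 4;  b_181 = 7;  b_182 = 1
  b_183 = 2;  b_184 = 2;  b_185 = 8;  b_186 = 10;  b_187 = 4;  b_188 = 7
  b_189 = 7;  b_190 = 9;  b_191 = 0;  b_192 = 2;  b_193 = 5;  b_194 = 0
  b_195 = 2;  b_196 = 3;  b_197 = 5;  b_198 = 10;  b_199 = 5;  b_200 = 3
  b_201 = 4;  b_202 = 3;  b_203 = 8
b_204 = 3·8 + 9·3 + 6·4 = 9
b_205 = 3·9 + 9·8 + 6·3 = 7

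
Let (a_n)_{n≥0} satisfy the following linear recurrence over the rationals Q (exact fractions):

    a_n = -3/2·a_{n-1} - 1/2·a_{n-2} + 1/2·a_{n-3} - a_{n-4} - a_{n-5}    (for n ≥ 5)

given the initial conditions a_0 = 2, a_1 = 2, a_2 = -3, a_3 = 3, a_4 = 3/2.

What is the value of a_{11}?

a_5 = -3/2·3/2 + -1/2·3 + 1/2·-3 + -1·2 + -1·2 = -37/4
a_6 = -3/2·-37/4 + -1/2·3/2 + 1/2·3 + -1·-3 + -1·2 = 125/8
a_7 = -3/2·125/8 + -1/2·-37/4 + 1/2·3/2 + -1·3 + -1·-3 = -289/16
a_8 = -3/2·-289/16 + -1/2·125/8 + 1/2·-37/4 + -1·3/2 + -1·3 = 325/32
a_9 = -3/2·325/32 + -1/2·-289/16 + 1/2·125/8 + -1·-37/4 + -1·3/2 = 599/64
a_10 = -3/2·599/64 + -1/2·325/32 + 1/2·-289/16 + -1·125/8 + -1·-37/4 = -4419/128
a_11 = -3/2·-4419/128 + -1/2·599/64 + 1/2·325/32 + -1·-289/16 + -1·125/8 = 13983/256

13983/256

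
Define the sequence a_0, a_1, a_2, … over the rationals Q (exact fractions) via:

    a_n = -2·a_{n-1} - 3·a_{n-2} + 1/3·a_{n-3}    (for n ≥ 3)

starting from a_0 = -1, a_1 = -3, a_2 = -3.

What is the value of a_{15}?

a_3 = -2·-3 + -3·-3 + 1/3·-1 = 44/3
a_4 = -2·44/3 + -3·-3 + 1/3·-3 = -64/3
a_5 = -2·-64/3 + -3·44/3 + 1/3·-3 = -7/3
a_6 = -2·-7/3 + -3·-64/3 + 1/3·44/3 = 662/9
a_7 = -2·662/9 + -3·-7/3 + 1/3·-64/3 = -1325/9
a_8 = -2·-1325/9 + -3·662/9 + 1/3·-7/3 = 73
a_9 = -2·73 + -3·-1325/9 + 1/3·662/9 = 8645/27
a_10 = -2·8645/27 + -3·73 + 1/3·-1325/9 = -8176/9
a_11 = -2·-8176/9 + -3·8645/27 + 1/3·73 = 2642/3
a_12 = -2·2642/3 + -3·-8176/9 + 1/3·8645/27 = 86729/81
a_13 = -2·86729/81 + -3·2642/3 + 1/3·-8176/9 = -411988/81
a_14 = -2·-411988/81 + -3·86729/81 + 1/3·2642/3 = 587567/81
a_15 = -2·587567/81 + -3·-411988/81 + 1/3·86729/81 = 269219/243

269219/243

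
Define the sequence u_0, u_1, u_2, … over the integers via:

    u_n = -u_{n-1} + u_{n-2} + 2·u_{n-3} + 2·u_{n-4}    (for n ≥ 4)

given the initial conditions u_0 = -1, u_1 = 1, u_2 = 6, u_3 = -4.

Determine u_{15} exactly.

u_4 = -1·-4 + 1·6 + 2·1 + 2·-1 = 10
u_5 = -1·10 + 1·-4 + 2·6 + 2·1 = 0
u_6 = -1·0 + 1·10 + 2·-4 + 2·6 = 14
u_7 = -1·14 + 1·0 + 2·10 + 2·-4 = -2
u_8 = -1·-2 + 1·14 + 2·0 + 2·10 = 36
u_9 = -1·36 + 1·-2 + 2·14 + 2·0 = -10
u_10 = -1·-10 + 1·36 + 2·-2 + 2·14 = 70
u_11 = -1·70 + 1·-10 + 2·36 + 2·-2 = -12
u_12 = -1·-12 + 1·70 + 2·-10 + 2·36 = 134
u_13 = -1·134 + 1·-12 + 2·70 + 2·-10 = -26
u_14 = -1·-26 + 1·134 + 2·-12 + 2·70 = 276
u_15 = -1·276 + 1·-26 + 2·134 + 2·-12 = -58

-58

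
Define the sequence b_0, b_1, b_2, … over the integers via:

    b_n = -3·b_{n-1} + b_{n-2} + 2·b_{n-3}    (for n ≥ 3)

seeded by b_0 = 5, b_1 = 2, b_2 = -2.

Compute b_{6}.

b_3 = -3·-2 + 1·2 + 2·5 = 18
b_4 = -3·18 + 1·-2 + 2·2 = -52
b_5 = -3·-52 + 1·18 + 2·-2 = 170
b_6 = -3·170 + 1·-52 + 2·18 = -526

-526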